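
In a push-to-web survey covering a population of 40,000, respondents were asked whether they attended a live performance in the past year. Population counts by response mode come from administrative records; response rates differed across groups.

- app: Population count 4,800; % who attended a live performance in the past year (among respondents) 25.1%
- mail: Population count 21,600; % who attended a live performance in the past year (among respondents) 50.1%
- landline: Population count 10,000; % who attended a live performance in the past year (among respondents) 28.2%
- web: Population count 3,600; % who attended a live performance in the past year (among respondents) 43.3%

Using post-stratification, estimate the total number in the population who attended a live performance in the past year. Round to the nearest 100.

Each cell contributes its population count × the respondent rate:
  app: 4,800 × 25.1% = 1204.8
  mail: 21,600 × 50.1% = 10821.6
  landline: 10,000 × 28.2% = 2820
  web: 3,600 × 43.3% = 1558.8
Estimated total = 16405.2 → 16,400.

16,400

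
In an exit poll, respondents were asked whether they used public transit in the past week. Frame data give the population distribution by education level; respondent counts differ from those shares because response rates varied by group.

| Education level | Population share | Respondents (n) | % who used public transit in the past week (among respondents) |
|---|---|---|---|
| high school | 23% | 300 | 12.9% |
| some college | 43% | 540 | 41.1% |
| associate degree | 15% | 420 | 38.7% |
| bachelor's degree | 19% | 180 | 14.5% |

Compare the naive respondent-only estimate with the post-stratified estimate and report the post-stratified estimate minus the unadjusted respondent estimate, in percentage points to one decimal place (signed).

Without adjustment, the pooled respondent share is:
  (300/1440)×12.9 + (540/1440)×41.1 + (420/1440)×38.7 + (180/1440)×14.5 = 31.2%
Reweighting by population education level shares:
  0.23×12.9 + 0.43×41.1 + 0.15×38.7 + 0.19×14.5 = 29.2%
Difference = 29.2 − 31.2 = -2 pp.

-2.0 percentage points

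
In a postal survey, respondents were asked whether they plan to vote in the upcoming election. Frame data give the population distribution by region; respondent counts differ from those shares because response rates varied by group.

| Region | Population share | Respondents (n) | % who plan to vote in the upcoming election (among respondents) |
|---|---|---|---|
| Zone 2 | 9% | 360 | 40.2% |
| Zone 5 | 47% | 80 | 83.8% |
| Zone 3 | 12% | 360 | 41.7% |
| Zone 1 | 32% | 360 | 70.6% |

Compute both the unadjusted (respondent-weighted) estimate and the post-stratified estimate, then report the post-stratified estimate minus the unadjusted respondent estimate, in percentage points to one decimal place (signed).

Unadjusted (pooled respondent) estimate weights by respondent counts:
  (360/1160)×40.2 + (80/1160)×83.8 + (360/1160)×41.7 + (360/1160)×70.6 = 53.1069%
Post-stratified estimate weights by population shares:
  0.09×40.2 + 0.47×83.8 + 0.12×41.7 + 0.32×70.6 = 70.6%
Difference = 70.6 − 53.1069 = 17.4931 pp.

+17.5 percentage points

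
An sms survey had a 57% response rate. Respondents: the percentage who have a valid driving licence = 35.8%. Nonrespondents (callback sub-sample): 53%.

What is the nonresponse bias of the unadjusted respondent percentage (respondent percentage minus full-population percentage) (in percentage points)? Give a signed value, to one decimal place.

Nonresponse fraction = 1 − 0.57 = 0.43.
Bias = (nonresponse fraction) × (respondent percentage − nonrespondent percentage)
     = 0.43 × (35.8 − 53) = 0.43 × -17.2 = -7.396.

-7.4 percentage points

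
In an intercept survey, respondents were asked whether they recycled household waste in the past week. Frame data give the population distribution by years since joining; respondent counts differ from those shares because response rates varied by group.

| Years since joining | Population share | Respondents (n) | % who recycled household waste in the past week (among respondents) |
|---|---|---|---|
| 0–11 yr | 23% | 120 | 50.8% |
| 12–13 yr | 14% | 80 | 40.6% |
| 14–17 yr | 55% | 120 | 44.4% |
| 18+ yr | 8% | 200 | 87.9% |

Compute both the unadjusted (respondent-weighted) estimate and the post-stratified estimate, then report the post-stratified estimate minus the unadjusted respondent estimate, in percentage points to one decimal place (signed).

Unadjusted (pooled respondent) estimate weights by respondent counts:
  (120/520)×50.8 + (80/520)×40.6 + (120/520)×44.4 + (200/520)×87.9 = 62.0231%
Reweighting by population years since joining shares:
  0.23×50.8 + 0.14×40.6 + 0.55×44.4 + 0.08×87.9 = 48.82%
Difference = 48.82 − 62.0231 = -13.2031 pp.

-13.2 percentage points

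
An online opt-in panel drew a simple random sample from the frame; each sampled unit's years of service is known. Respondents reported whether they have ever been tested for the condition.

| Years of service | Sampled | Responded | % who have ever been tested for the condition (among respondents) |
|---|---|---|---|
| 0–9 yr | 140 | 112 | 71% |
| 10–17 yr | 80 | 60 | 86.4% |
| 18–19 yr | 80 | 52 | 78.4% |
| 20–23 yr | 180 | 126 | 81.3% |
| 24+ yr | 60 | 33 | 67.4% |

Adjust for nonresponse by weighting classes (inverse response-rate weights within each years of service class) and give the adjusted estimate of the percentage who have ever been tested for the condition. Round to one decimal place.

77.4%

Class response rates: 0–9 yr 112/140 = 80%, 10–17 yr 60/80 = 75%, 18–19 yr 52/80 = 65%, 20–23 yr 126/180 = 70%, 24+ yr 33/60 = 55%.
Inverse-response-rate weighting restores each class to its sampled count, so class totals weight by n_sampled:
  0–9 yr: 140 × 71 = 9940
  10–17 yr: 80 × 86.4 = 6912
  18–19 yr: 80 × 78.4 = 6272
  20–23 yr: 180 × 81.3 = 14,634
  24+ yr: 60 × 67.4 = 4044
Adjusted estimate = 41,802 / 540 = 77.4111 → 77.4%.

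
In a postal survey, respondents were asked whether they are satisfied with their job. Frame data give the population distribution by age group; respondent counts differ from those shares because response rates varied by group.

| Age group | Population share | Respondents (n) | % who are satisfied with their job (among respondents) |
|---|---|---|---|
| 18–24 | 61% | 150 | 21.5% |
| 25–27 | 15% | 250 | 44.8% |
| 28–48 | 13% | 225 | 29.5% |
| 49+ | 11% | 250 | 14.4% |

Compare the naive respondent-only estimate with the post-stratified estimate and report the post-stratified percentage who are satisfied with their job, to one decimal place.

25.3%

Without adjustment, the pooled respondent share is:
  (150/875)×21.5 + (250/875)×44.8 + (225/875)×29.5 + (250/875)×14.4 = 28.1857%
Post-stratifying to population shares instead:
  0.61×21.5 + 0.15×44.8 + 0.13×29.5 + 0.11×14.4 = 25.254%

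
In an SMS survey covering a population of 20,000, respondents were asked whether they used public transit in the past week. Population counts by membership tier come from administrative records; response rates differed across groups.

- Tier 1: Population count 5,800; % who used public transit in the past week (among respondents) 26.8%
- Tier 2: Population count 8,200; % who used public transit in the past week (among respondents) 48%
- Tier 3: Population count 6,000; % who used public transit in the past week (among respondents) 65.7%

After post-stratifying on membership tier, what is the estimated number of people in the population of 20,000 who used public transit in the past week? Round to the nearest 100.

9,400

Each cell contributes its population count × the respondent rate:
  Tier 1: 5,800 × 26.8% = 1554.4
  Tier 2: 8,200 × 48% = 3936
  Tier 3: 6,000 × 65.7% = 3942
Estimated total = 9432.4 → 9,400.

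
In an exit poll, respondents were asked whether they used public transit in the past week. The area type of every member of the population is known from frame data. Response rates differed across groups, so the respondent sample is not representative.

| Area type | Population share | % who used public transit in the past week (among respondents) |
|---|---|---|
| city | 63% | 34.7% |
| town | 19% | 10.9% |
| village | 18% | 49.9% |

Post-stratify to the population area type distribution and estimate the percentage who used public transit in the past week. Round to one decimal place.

32.9%

Weight each group's respondent value by its population share:
  city: 0.63 × 34.7 = 21.861
  town: 0.19 × 10.9 = 2.071
  village: 0.18 × 49.9 = 8.982
Post-stratified estimate = 32.914 → 32.9%.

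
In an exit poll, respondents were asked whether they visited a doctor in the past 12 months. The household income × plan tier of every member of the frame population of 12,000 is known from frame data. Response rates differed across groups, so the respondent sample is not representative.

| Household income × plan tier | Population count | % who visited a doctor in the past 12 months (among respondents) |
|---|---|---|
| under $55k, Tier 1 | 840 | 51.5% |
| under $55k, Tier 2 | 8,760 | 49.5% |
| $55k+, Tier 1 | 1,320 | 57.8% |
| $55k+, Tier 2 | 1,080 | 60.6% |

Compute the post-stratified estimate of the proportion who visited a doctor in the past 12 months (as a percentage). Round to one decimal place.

51.6%

Weight each group's respondent value by its population share:
  under $55k, Tier 1: (840/12,000) × 51.5 = 3.605
  under $55k, Tier 2: (8,760/12,000) × 49.5 = 36.135
  $55k+, Tier 1: (1,320/12,000) × 57.8 = 6.358
  $55k+, Tier 2: (1,080/12,000) × 60.6 = 5.454
Post-stratified estimate = 51.552 → 51.6%.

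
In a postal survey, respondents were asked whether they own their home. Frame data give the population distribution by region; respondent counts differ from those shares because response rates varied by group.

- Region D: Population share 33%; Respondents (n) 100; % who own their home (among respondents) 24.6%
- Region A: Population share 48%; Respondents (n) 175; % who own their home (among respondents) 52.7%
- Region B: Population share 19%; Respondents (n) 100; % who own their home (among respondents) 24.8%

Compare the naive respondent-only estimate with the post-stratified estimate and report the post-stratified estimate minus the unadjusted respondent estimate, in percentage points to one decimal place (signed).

Naive respondent-only estimate (weights = respondent counts):
  (100/375)×24.6 + (175/375)×52.7 + (100/375)×24.8 = 37.7667%
Post-stratified estimate weights by population shares:
  0.33×24.6 + 0.48×52.7 + 0.19×24.8 = 38.126%
Difference = 38.126 − 37.7667 = 0.3593 pp.

+0.4 percentage points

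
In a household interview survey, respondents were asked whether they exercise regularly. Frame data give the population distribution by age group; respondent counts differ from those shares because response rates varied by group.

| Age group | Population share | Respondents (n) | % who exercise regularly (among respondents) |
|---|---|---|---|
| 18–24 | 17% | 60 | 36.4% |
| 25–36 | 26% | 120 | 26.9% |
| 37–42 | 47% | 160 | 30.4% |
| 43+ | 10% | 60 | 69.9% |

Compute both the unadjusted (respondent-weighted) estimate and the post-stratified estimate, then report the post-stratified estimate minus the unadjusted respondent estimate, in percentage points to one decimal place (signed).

Without adjustment, the pooled respondent share is:
  (60/400)×36.4 + (120/400)×26.9 + (160/400)×30.4 + (60/400)×69.9 = 36.175%
Reweighting by population age group shares:
  0.17×36.4 + 0.26×26.9 + 0.47×30.4 + 0.1×69.9 = 34.46%
Difference = 34.46 − 36.175 = -1.715 pp.

-1.7 percentage points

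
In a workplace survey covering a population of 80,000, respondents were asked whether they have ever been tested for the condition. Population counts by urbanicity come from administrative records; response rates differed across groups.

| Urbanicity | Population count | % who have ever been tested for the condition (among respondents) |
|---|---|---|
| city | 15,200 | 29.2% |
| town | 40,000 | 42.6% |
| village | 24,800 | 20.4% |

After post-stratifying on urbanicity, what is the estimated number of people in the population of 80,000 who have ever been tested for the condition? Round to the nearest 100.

26,500

Apply each group's respondent rate to its population count:
  city: 15,200 × 29.2% = 4438.4
  town: 40,000 × 42.6% = 17,040
  village: 24,800 × 20.4% = 5059.2
Estimated total = 26537.6 → 26,500.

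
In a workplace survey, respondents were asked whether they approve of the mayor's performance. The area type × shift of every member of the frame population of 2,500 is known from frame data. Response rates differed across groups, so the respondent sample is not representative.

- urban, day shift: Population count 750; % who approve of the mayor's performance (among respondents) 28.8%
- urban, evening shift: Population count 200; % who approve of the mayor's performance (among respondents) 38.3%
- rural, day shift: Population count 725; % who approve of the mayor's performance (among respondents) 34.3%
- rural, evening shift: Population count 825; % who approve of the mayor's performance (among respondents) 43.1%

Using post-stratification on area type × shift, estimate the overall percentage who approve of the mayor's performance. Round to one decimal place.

Reweight to the known area type × shift distribution:
  urban, day shift: (750/2,500) × 28.8 = 8.64
  urban, evening shift: (200/2,500) × 38.3 = 3.064
  rural, day shift: (725/2,500) × 34.3 = 9.947
  rural, evening shift: (825/2,500) × 43.1 = 14.223
Post-stratified estimate = 35.874 → 35.9%.

35.9%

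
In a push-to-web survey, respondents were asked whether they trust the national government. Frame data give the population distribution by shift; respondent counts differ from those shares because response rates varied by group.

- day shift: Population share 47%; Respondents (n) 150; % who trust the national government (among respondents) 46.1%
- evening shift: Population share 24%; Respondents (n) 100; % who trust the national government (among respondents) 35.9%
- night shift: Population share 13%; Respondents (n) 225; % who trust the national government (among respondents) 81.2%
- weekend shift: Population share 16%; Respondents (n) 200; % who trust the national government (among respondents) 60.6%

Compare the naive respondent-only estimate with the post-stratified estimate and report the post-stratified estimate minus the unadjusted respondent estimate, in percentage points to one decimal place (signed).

-10.1 percentage points

Unadjusted (pooled respondent) estimate weights by respondent counts:
  (150/675)×46.1 + (100/675)×35.9 + (225/675)×81.2 + (200/675)×60.6 = 60.5852%
Post-stratified estimate weights by population shares:
  0.47×46.1 + 0.24×35.9 + 0.13×81.2 + 0.16×60.6 = 50.535%
Difference = 50.535 − 60.5852 = -10.0502 pp.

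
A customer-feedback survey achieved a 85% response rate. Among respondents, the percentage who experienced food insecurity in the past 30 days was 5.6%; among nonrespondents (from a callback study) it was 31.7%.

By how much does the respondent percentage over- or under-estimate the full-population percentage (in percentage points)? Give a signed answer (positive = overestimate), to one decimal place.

Nonresponse fraction = 1 − 0.85 = 0.15.
Bias = (nonresponse fraction) × (respondent percentage − nonrespondent percentage)
     = 0.15 × (5.6 − 31.7) = 0.15 × -26.1 = -3.915.

-3.9 percentage points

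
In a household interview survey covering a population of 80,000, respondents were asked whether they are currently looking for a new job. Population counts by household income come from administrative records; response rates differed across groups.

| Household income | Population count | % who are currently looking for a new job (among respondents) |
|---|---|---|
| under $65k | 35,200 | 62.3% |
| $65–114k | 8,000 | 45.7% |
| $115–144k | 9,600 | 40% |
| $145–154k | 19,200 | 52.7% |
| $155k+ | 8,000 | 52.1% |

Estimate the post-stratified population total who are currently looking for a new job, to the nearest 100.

Apply each group's respondent rate to its population count:
  under $65k: 35,200 × 62.3% = 21929.6
  $65–114k: 8,000 × 45.7% = 3656
  $115–144k: 9,600 × 40% = 3840
  $145–154k: 19,200 × 52.7% = 10118.4
  $155k+: 8,000 × 52.1% = 4168
Estimated total = 43,712 → 43,700.

43,700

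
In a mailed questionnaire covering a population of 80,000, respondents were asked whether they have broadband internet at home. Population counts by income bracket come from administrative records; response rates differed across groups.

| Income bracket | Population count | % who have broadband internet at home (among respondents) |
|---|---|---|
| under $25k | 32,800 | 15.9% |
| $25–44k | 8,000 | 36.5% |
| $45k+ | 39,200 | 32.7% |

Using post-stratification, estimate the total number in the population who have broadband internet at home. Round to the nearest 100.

21,000

Apply each group's respondent rate to its population count:
  under $25k: 32,800 × 15.9% = 5215.2
  $25–44k: 8,000 × 36.5% = 2920
  $45k+: 39,200 × 32.7% = 12818.4
Estimated total = 20953.6 → 21,000.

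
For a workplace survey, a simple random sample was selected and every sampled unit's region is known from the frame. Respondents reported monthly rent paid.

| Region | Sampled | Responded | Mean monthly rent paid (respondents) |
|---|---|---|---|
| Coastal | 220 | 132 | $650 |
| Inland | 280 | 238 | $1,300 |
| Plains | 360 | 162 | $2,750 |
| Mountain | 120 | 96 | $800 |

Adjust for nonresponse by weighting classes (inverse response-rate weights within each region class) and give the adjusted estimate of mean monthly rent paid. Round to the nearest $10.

$1,630

Class response rates: Coastal 132/220 = 60%, Inland 238/280 = 85%, Plains 162/360 = 45%, Mountain 96/120 = 80%.
With weight = n_sampled/n_responded per class, the weighted class total is n_sampled:
  Coastal: 220 × 650 = 143,000
  Inland: 280 × 1300 = 364,000
  Plains: 360 × 2750 = 990,000
  Mountain: 120 × 800 = 96,000
Adjusted estimate = 1,593,000 / 980 = 1625.51 → $1,630.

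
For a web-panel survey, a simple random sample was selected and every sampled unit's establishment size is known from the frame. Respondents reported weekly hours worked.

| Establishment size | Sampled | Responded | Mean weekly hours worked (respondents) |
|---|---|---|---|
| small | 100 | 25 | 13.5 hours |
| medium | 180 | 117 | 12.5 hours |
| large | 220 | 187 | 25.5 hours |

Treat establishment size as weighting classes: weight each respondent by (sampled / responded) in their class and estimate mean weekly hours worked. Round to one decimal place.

Response rates by class: small 25/100 = 25%, medium 117/180 = 65%, large 187/220 = 85%.
Each respondent's weight = sampled/responded in their class; summing within a class gives n_sampled, so:
  small: 100 × 13.5 = 1350
  medium: 180 × 12.5 = 2250
  large: 220 × 25.5 = 5610
Adjusted estimate = 9210 / 500 = 18.42 → 18.4.

18.4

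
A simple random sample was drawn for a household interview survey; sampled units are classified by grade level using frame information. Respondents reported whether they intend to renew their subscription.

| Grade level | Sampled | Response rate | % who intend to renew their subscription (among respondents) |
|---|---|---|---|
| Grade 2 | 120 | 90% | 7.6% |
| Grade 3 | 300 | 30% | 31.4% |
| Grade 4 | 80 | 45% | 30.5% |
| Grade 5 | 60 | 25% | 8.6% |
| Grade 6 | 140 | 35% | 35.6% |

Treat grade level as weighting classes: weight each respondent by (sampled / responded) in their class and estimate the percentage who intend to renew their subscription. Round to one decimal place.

Each respondent's weight = sampled/responded in their class; summing within a class gives n_sampled, so:
  Grade 2: 120 × 7.6 = 912
  Grade 3: 300 × 31.4 = 9420
  Grade 4: 80 × 30.5 = 2440
  Grade 5: 60 × 8.6 = 516
  Grade 6: 140 × 35.6 = 4984
Adjusted estimate = 18,272 / 700 = 26.1029 → 26.1%.

26.1%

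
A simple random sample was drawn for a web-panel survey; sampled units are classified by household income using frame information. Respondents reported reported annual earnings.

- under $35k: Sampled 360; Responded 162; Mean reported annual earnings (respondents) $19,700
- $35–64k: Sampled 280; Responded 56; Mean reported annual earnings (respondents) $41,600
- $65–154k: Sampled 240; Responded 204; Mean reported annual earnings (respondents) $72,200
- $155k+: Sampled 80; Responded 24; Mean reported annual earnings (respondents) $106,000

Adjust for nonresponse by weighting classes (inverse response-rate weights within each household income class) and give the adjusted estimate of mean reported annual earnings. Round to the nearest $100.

$46,400

Class response rates: under $35k 162/360 = 45%, $35–64k 56/280 = 20%, $65–154k 204/240 = 85%, $155k+ 24/80 = 30%.
With weight = n_sampled/n_responded per class, the weighted class total is n_sampled:
  under $35k: 360 × 19,700 = 7,092,000
  $35–64k: 280 × 41,600 = 11,648,000
  $65–154k: 240 × 72,200 = 17,328,000
  $155k+: 80 × 106,000 = 8,480,000
Adjusted estimate = 44,548,000 / 960 = 46404.2 → $46,400.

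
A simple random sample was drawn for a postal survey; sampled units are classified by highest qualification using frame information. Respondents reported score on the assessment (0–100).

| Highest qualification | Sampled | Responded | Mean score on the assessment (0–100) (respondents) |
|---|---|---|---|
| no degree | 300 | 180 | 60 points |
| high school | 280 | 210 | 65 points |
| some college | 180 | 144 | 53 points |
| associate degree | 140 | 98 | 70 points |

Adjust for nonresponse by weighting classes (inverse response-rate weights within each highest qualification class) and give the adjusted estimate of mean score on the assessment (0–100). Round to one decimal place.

61.7

Class response rates: no degree 180/300 = 60%, high school 210/280 = 75%, some college 144/180 = 80%, associate degree 98/140 = 70%.
Each respondent's weight = sampled/responded in their class; summing within a class gives n_sampled, so:
  no degree: 300 × 60 = 18,000
  high school: 280 × 65 = 18,200
  some college: 180 × 53 = 9540
  associate degree: 140 × 70 = 9800
Adjusted estimate = 55,540 / 900 = 61.7111 → 61.7.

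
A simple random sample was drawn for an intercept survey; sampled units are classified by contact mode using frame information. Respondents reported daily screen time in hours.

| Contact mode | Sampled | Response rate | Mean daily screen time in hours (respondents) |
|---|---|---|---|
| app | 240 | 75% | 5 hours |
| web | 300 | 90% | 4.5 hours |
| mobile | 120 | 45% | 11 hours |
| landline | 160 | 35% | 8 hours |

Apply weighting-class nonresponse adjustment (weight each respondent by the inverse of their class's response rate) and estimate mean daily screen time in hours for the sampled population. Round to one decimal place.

Each respondent's weight = sampled/responded in their class; summing within a class gives n_sampled, so:
  app: 240 × 5 = 1200
  web: 300 × 4.5 = 1350
  mobile: 120 × 11 = 1320
  landline: 160 × 8 = 1280
Adjusted estimate = 5150 / 820 = 6.28049 → 6.3.

6.3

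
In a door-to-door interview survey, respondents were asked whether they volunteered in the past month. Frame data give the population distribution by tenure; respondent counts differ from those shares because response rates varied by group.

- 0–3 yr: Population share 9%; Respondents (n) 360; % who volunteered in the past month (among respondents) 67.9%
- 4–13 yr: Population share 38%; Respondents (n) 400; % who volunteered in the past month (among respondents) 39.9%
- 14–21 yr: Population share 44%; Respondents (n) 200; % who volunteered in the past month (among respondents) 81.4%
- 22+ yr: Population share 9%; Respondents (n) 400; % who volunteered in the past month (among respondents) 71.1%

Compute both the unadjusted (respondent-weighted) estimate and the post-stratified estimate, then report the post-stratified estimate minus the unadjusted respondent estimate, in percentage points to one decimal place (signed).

Without adjustment, the pooled respondent share is:
  (360/1360)×67.9 + (400/1360)×39.9 + (200/1360)×81.4 + (400/1360)×71.1 = 62.5912%
Post-stratifying to population shares instead:
  0.09×67.9 + 0.38×39.9 + 0.44×81.4 + 0.09×71.1 = 63.488%
Difference = 63.488 − 62.5912 = 0.8968 pp.

+0.9 percentage points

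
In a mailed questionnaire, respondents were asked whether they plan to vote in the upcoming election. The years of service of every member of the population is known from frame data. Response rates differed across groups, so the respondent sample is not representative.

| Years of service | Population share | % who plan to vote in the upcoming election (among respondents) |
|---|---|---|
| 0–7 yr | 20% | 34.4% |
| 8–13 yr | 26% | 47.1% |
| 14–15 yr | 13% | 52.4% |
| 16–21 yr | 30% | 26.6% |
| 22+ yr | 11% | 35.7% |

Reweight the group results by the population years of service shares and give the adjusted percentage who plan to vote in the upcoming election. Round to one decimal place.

37.8%

Reweight to the known years of service distribution:
  0–7 yr: 0.2 × 34.4 = 6.88
  8–13 yr: 0.26 × 47.1 = 12.246
  14–15 yr: 0.13 × 52.4 = 6.812
  16–21 yr: 0.3 × 26.6 = 7.98
  22+ yr: 0.11 × 35.7 = 3.927
Post-stratified estimate = 37.845 → 37.8%.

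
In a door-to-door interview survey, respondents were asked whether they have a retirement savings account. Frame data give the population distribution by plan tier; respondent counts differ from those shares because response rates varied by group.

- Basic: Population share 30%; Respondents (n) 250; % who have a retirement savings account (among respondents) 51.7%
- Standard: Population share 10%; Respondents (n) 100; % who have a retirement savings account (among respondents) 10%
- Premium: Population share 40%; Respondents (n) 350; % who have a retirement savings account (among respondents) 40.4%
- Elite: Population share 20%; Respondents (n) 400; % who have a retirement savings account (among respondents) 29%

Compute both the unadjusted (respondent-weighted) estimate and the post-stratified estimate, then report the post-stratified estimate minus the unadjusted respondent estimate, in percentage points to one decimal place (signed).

+2.4 percentage points

Naive respondent-only estimate (weights = respondent counts):
  (250/1100)×51.7 + (100/1100)×10 + (350/1100)×40.4 + (400/1100)×29 = 36.0591%
Post-stratified estimate weights by population shares:
  0.3×51.7 + 0.1×10 + 0.4×40.4 + 0.2×29 = 38.47%
Difference = 38.47 − 36.0591 = 2.4109 pp.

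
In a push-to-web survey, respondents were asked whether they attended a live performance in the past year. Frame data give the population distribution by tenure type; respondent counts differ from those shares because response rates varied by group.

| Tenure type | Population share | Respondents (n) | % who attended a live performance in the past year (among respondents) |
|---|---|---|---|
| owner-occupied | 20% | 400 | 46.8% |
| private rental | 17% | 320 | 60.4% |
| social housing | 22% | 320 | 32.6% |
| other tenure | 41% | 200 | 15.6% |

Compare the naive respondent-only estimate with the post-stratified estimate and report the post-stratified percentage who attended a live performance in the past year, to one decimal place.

Unadjusted (pooled respondent) estimate weights by respondent counts:
  (400/1240)×46.8 + (320/1240)×60.4 + (320/1240)×32.6 + (200/1240)×15.6 = 41.6129%
Post-stratified estimate weights by population shares:
  0.2×46.8 + 0.17×60.4 + 0.22×32.6 + 0.41×15.6 = 33.196%

33.2%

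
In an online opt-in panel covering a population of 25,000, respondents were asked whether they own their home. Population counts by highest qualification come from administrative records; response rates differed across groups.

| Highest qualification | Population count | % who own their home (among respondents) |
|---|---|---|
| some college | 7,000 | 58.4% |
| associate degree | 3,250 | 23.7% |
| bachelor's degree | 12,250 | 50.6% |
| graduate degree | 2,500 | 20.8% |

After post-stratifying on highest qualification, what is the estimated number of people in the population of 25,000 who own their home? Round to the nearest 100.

Each cell contributes its population count × the respondent rate:
  some college: 7,000 × 58.4% = 4088
  associate degree: 3,250 × 23.7% = 770.25
  bachelor's degree: 12,250 × 50.6% = 6198.5
  graduate degree: 2,500 × 20.8% = 520
Estimated total = 11576.8 → 11,600.

11,600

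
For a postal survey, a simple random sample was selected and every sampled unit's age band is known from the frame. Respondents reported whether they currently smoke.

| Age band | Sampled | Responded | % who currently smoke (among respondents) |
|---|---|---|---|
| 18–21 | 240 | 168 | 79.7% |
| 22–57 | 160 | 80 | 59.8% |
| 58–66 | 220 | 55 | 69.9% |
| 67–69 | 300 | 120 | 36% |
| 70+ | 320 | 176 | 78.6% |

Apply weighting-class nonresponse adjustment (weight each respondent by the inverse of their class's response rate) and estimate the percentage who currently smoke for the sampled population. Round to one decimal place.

Response rates by class: 18–21 168/240 = 70%, 22–57 80/160 = 50%, 58–66 55/220 = 25%, 67–69 120/300 = 40%, 70+ 176/320 = 55%.
Weighting each respondent by the inverse class response rate inflates each class back to its sampled size, so the class weight is n_sampled:
  18–21: 240 × 79.7 = 19,128
  22–57: 160 × 59.8 = 9568
  58–66: 220 × 69.9 = 15378
  67–69: 300 × 36 = 10,800
  70+: 320 × 78.6 = 25,152
Adjusted estimate = 80,026 / 1,240 = 64.5371 → 64.5%.

64.5%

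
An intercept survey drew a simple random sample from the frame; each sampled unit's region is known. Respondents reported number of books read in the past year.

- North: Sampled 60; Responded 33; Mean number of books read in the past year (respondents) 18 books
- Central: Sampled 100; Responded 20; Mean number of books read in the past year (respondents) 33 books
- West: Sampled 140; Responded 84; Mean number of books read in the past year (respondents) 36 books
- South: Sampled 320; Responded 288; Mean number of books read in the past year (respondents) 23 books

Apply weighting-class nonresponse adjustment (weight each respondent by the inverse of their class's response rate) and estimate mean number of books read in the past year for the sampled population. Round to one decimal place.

27.1

Class response rates: North 33/60 = 55%, Central 20/100 = 20%, West 84/140 = 60%, South 288/320 = 90%.
Inverse-response-rate weighting restores each class to its sampled count, so class totals weight by n_sampled:
  North: 60 × 18 = 1080
  Central: 100 × 33 = 3300
  West: 140 × 36 = 5040
  South: 320 × 23 = 7360
Adjusted estimate = 16,780 / 620 = 27.0645 → 27.1.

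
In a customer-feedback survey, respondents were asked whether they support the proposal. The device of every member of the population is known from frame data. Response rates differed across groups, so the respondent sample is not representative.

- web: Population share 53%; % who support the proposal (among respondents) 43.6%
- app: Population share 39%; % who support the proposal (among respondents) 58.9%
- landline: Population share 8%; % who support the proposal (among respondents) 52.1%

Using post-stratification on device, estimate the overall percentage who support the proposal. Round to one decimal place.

50.2%

Post-stratification weights by population share, not respondent share:
  web: 0.53 × 43.6 = 23.108
  app: 0.39 × 58.9 = 22.971
  landline: 0.08 × 52.1 = 4.168
Post-stratified estimate = 50.247 → 50.2%.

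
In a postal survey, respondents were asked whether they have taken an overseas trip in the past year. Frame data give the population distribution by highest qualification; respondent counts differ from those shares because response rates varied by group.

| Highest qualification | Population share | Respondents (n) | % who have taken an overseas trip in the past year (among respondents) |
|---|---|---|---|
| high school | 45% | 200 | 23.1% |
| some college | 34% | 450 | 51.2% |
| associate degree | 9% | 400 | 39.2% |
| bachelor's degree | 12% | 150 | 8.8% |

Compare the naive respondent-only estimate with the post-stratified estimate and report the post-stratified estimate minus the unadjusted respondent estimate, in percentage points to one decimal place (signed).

Unadjusted (pooled respondent) estimate weights by respondent counts:
  (200/1200)×23.1 + (450/1200)×51.2 + (400/1200)×39.2 + (150/1200)×8.8 = 37.2167%
Reweighting by population highest qualification shares:
  0.45×23.1 + 0.34×51.2 + 0.09×39.2 + 0.12×8.8 = 32.387%
Difference = 32.387 − 37.2167 = -4.8297 pp.

-4.8 percentage points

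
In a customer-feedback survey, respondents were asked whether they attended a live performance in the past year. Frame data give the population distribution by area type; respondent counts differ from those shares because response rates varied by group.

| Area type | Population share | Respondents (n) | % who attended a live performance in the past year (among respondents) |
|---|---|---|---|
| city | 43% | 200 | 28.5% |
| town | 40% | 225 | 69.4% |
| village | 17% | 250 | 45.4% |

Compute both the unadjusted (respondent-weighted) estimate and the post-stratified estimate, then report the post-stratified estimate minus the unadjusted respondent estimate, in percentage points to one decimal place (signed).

-0.7 percentage points

Unadjusted (pooled respondent) estimate weights by respondent counts:
  (200/675)×28.5 + (225/675)×69.4 + (250/675)×45.4 = 48.3926%
Reweighting by population area type shares:
  0.43×28.5 + 0.4×69.4 + 0.17×45.4 = 47.733%
Difference = 47.733 − 48.3926 = -0.6596 pp.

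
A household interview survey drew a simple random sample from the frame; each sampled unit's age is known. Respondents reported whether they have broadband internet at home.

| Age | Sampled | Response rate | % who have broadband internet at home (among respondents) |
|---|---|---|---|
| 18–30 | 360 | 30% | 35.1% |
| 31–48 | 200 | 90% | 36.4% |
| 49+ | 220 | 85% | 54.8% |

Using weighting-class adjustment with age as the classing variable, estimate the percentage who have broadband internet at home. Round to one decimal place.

Weighting each respondent by the inverse class response rate inflates each class back to its sampled size, so the class weight is n_sampled:
  18–30: 360 × 35.1 = 12,636
  31–48: 200 × 36.4 = 7280
  49+: 220 × 54.8 = 12,056
Adjusted estimate = 31,972 / 780 = 40.9897 → 41.0%.

41.0%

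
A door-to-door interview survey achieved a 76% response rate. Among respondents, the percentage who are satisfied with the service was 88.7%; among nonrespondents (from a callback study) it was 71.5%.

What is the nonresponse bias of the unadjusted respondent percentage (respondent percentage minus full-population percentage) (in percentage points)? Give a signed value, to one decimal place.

+4.1 percentage points

Nonresponse fraction = 1 − 0.76 = 0.24.
Bias = (nonresponse fraction) × (respondent percentage − nonrespondent percentage)
     = 0.24 × (88.7 − 71.5) = 0.24 × 17.2 = 4.128.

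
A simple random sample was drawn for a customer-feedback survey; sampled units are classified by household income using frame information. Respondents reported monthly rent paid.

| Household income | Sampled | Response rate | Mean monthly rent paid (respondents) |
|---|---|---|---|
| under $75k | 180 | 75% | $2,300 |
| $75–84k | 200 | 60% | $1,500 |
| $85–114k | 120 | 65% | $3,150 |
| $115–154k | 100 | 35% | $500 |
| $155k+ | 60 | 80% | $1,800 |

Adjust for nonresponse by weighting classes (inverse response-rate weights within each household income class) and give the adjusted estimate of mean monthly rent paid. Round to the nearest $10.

$1,890

Each respondent's weight = sampled/responded in their class; summing within a class gives n_sampled, so:
  under $75k: 180 × 2300 = 414,000
  $75–84k: 200 × 1500 = 300,000
  $85–114k: 120 × 3150 = 378,000
  $115–154k: 100 × 500 = 50,000
  $155k+: 60 × 1800 = 108,000
Adjusted estimate = 1,250,000 / 660 = 1893.94 → $1,890.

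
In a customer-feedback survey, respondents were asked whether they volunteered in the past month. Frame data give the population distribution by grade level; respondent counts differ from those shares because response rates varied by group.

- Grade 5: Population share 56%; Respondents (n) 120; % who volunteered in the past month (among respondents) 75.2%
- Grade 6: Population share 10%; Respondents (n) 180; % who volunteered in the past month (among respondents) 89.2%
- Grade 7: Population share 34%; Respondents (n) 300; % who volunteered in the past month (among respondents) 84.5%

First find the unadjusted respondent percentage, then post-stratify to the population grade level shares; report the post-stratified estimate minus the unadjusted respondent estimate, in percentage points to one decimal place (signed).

-4.3 percentage points

Naive respondent-only estimate (weights = respondent counts):
  (120/600)×75.2 + (180/600)×89.2 + (300/600)×84.5 = 84.05%
Reweighting by population grade level shares:
  0.56×75.2 + 0.1×89.2 + 0.34×84.5 = 79.762%
Difference = 79.762 − 84.05 = -4.288 pp.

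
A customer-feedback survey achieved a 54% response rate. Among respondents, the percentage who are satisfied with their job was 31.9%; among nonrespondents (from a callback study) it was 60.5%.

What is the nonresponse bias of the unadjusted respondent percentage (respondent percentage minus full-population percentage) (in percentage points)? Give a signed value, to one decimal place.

Nonresponse fraction = 1 − 0.54 = 0.46.
Bias = (nonresponse fraction) × (respondent percentage − nonrespondent percentage)
     = 0.46 × (31.9 − 60.5) = 0.46 × -28.6 = -13.156.

-13.2 percentage points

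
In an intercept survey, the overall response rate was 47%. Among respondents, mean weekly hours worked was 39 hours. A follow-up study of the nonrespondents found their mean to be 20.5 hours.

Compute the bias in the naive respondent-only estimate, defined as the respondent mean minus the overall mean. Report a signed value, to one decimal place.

Nonresponse fraction = 1 − 0.47 = 0.53.
Bias = (nonresponse fraction) × (respondent mean − nonrespondent mean)
     = 0.53 × (39 − 20.5) = 0.53 × 18.5 = 9.805.

+9.8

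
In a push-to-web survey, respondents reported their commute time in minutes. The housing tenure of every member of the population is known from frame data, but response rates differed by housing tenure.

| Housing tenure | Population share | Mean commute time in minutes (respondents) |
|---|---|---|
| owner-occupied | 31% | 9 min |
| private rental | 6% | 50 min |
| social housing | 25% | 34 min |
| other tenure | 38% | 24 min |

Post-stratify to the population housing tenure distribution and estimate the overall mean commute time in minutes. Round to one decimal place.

Weight each group's respondent value by its population share:
  owner-occupied: 0.31 × 9 = 2.79
  private rental: 0.06 × 50 = 3
  social housing: 0.25 × 34 = 8.5
  other tenure: 0.38 × 24 = 9.12
Post-stratified estimate = 23.41 → 23.4.

23.4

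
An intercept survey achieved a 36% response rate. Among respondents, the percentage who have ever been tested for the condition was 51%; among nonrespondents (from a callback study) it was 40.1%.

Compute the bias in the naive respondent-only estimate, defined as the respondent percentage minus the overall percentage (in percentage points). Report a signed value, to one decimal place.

+7.0 percentage points

Nonresponse fraction = 1 − 0.36 = 0.64.
Bias = (nonresponse fraction) × (respondent percentage − nonrespondent percentage)
     = 0.64 × (51 − 40.1) = 0.64 × 10.9 = 6.976.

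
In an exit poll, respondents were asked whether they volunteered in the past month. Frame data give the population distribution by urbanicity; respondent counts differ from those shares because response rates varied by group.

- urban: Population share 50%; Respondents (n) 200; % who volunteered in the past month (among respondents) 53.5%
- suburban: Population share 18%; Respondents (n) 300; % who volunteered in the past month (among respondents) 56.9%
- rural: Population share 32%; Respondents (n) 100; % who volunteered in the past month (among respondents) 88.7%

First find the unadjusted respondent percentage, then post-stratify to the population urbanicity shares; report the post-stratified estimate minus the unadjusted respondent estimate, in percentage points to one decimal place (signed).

+4.3 percentage points

Naive respondent-only estimate (weights = respondent counts):
  (200/600)×53.5 + (300/600)×56.9 + (100/600)×88.7 = 61.0667%
Post-stratifying to population shares instead:
  0.5×53.5 + 0.18×56.9 + 0.32×88.7 = 65.376%
Difference = 65.376 − 61.0667 = 4.3093 pp.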